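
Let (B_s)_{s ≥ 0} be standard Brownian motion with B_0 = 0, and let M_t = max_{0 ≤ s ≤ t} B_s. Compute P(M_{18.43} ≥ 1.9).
P(M_{18.43} ≥ 1.9) = 2·P(B_{18.43} ≥ 1.9) = 2(1 − Φ(1.9/√18.43)) ≈ 0.6581

By the reflection principle for Brownian motion, P(M_t ≥ a) = 2 · P(B_t ≥ a) for a ≥ 0. Since B_t ~ N(0, t), P(B_t ≥ 1.9) = 1 − Φ(1.9/√t) = 1 − Φ(1.9/√18.43) = 1 − Φ(0.4426). So
  P(M_{18.43} ≥ 1.9) = 2(1 − Φ(0.4426)) ≈ 0.6581.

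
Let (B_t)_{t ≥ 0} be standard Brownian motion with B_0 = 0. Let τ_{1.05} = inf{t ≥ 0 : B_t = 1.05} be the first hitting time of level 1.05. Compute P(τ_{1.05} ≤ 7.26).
P(τ_{1.05} ≤ 7.26) = 2(1 − Φ(1.05/√7.26)) = 2(1 − Φ(0.3897)) ≈ 0.6968

By the reflection principle for standard BM, P(τ_b ≤ t) = 2 · P(B_t ≥ b). Since B_t ~ N(0, t), P(B_t ≥ 1.05) = 1 − Φ(1.05/√t) = 1 − Φ(1.05/√7.26) = 1 − Φ(0.3897) ≈ 0.34838. Doubling: P(τ_{1.05} ≤ 7.26) ≈ 2 · 0.34838 = 0.69676 ≈ 0.6968.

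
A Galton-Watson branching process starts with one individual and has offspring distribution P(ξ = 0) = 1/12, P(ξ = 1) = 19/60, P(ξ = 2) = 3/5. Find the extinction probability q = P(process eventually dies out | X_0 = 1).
q = 5/36

The pgf is f(s) = 1/12 + 19/60·s + 3/5·s². The extinction probability q is the smallest fixed point of f in [0, 1]. Setting s = f(s):
  3/5·s² + (19/60 − 1)·s + 1/12 = 0
  3/5·s² − (1/12 + 3/5)·s + 1/12 = 0
which factors as (s − 1)·(3/5·s − 1/12) = 0, giving roots s = 1 and s = (1/12)/(3/5) = 5/36.
Mean offspring μ = 19/60 + 2·3/5 = 91/60 > 1 (supercritical), so q < 1. The extinction probability is the smaller root: q = (1/12)/(3/5) = 5/36.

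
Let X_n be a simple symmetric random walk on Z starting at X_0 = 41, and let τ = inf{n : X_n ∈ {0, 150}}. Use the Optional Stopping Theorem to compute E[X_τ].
E[X_τ] = 41

X_n is a martingale and τ is a bounded-mean stopping time (indeed τ is finite a.s. with bounded expectation since the walk is in a bounded region). By the OST, E[X_τ] = E[X_0] = 41. Equivalently: E[X_τ] = 150 · P(hit 150 first) + 0 · P(hit 0 first) = 150 · (41/150) = 41.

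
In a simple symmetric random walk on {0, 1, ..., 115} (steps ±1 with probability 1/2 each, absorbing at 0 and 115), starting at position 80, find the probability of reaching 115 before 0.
P(hit 115 before 0) = 80/115 = 16/23

Let u_k = P(hit 115 before 0 | start at k). Then u_0 = 0, u_115 = 1, and u_k = u_{k-1}/2 + u_{k+1}/2 for 1 ≤ k ≤ 114. This harmonic recurrence is solved by u_k = k/115, giving u_80 = 80/115 = 16/23.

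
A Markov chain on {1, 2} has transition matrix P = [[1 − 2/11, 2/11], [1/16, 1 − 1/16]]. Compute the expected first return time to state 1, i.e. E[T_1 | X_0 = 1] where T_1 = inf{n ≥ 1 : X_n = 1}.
E[T_1 | X_0 = 1] = 1/π_1 = 43/11

For an irreducible recurrent Markov chain with stationary distribution π, E[T_i | X_0 = i] = 1/π_i (Kac's formula). Here π_1 = (1/16)/(2/11 + 1/16) = (1/16)/(43/176) = 11/43, so E[T_1 | X_0 = 1] = 1/π_1 = (2/11 + 1/16)/(1/16) = (43/176)/(1/16) = 43/11.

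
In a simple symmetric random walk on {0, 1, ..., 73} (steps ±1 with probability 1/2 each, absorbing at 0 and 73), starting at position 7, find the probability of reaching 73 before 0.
P(hit 73 before 0) = 7/73

Let u_k = P(hit 73 before 0 | start at k). Then u_0 = 0, u_73 = 1, and u_k = u_{k-1}/2 + u_{k+1}/2 for 1 ≤ k ≤ 72. This harmonic recurrence is solved by u_k = k/73, giving u_7 = 7/73.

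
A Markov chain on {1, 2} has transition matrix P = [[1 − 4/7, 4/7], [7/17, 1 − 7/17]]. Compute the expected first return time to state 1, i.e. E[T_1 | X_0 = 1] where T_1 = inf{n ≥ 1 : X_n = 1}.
E[T_1 | X_0 = 1] = 1/π_1 = 117/49

For an irreducible recurrent Markov chain with stationary distribution π, E[T_i | X_0 = i] = 1/π_i (Kac's formula). Here π_1 = (7/17)/(4/7 + 7/17) = (7/17)/(117/119) = 49/117, so E[T_1 | X_0 = 1] = 1/π_1 = (4/7 + 7/17)/(7/17) = (117/119)/(7/17) = 117/49.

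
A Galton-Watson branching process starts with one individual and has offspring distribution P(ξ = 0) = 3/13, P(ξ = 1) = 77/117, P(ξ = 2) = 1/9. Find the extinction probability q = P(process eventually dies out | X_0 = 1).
q = 1

Mean offspring μ = 0·3/13 + 1·77/117 + 2·1/9 = 103/117 ≤ 1. For μ ≤ 1 with offspring not concentrated at 1, the Galton-Watson process goes extinct almost surely, so q = 1.
(Algebraic check: The pgf is f(s) = 3/13 + 77/117·s + 1/9·s². The extinction probability q is the smallest fixed point of f in [0, 1]. Setting s = f(s):
  1/9·s² + (77/117 − 1)·s + 3/13 = 0
  1/9·s² − (3/13 + 1/9)·s + 3/13 = 0
which factors as (s − 1)·(1/9·s − 3/13) = 0, giving roots s = 1 and s = (3/13)/(1/9) = 27/13. Since 27/13 ≥ 1, the smallest root in [0, 1] is s = 1.)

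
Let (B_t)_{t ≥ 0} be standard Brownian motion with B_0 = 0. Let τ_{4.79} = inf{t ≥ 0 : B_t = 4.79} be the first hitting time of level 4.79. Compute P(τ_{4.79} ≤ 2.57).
P(τ_{4.79} ≤ 2.57) = 2(1 − Φ(4.79/√2.57)) = 2(1 − Φ(2.9879)) ≈ 0.0028

By the reflection principle for standard BM, P(τ_b ≤ t) = 2 · P(B_t ≥ b). Since B_t ~ N(0, t), P(B_t ≥ 4.79) = 1 − Φ(4.79/√t) = 1 − Φ(4.79/√2.57) = 1 − Φ(2.9879) ≈ 0.00140. Doubling: P(τ_{4.79} ≤ 2.57) ≈ 2 · 0.00140 = 0.00280 ≈ 0.0028.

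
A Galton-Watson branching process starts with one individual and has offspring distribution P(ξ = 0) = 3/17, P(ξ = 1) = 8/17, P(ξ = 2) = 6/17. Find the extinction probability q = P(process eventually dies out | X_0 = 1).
q = 1/2

The pgf is f(s) = 3/17 + 8/17·s + 6/17·s². The extinction probability q is the smallest fixed point of f in [0, 1]. Setting s = f(s):
  6/17·s² + (8/17 − 1)·s + 3/17 = 0
  6/17·s² − (3/17 + 6/17)·s + 3/17 = 0
which factors as (s − 1)·(6/17·s − 3/17) = 0, giving roots s = 1 and s = (3/17)/(6/17) = 1/2.
Mean offspring μ = 8/17 + 2·6/17 = 20/17 > 1 (supercritical), so q < 1. The extinction probability is the smaller root: q = (3/17)/(6/17) = 1/2.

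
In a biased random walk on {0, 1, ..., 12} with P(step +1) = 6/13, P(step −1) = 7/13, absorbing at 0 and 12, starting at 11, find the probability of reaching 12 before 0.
P(hit 12 before 0) = (1 − (7/6)^11) / (1 − (7/6)^12) = 9687178122/11664504865

Let u_k denote P(reach 12 before 0 | start at k). Boundary: u_0 = 0, u_12 = 1. Recurrence: u_k = 6/13·u_{k+1} + 7/13·u_{k-1} for 1 ≤ k ≤ 11. Try u_k = A + B·r^k with r = q/p = (7/13)/(6/13) = 7/6. Substitution satisfies the recurrence; boundary conditions give:
  u_k = (1 − r^k) / (1 − r^N) = (1 − (7/6)^11) / (1 − (7/6)^12) = 9687178122/11664504865.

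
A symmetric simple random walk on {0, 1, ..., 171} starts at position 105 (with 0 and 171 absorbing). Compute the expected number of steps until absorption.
E[τ | X_0 = 105] = 6930

Let v_k = E[τ | X_0 = k]. Boundary: v_0 = v_171 = 0. Recurrence: v_k = 1 + (v_{k-1} + v_{k+1})/2 for 1 ≤ k ≤ 170. The particular solution to v_k − (v_{k-1} + v_{k+1})/2 = 1 is v_k = −k^2. Adding homogeneous solution A + B k and matching boundaries gives v_k = k (171 − k). Substituting k = 105: v_105 = 105 · 66 = 6930.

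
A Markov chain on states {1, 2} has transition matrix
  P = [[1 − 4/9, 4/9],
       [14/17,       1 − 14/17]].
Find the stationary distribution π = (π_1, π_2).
π_1 = 63/97, π_2 = 34/97

Solve πP = π with π_1 + π_2 = 1. From πP = π: π_1 · (1 − 4/9) + π_2 · 14/17 = π_1 ⇒ π_2 · 14/17 = π_1 · 4/9 ⇒ π_2/π_1 = (4/9)/(14/17) = 34/63. Together with π_1 + π_2 = 1:
  π_1 = (14/17)/(4/9 + 14/17) = (14/17)/(194/153) = 63/97,
  π_2 = (4/9)/(4/9 + 14/17) = (4/9)/(194/153) = 34/97.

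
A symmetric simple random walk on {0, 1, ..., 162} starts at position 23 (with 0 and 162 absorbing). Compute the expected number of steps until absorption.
E[τ | X_0 = 23] = 3197

Let v_k = E[τ | X_0 = k]. Boundary: v_0 = v_162 = 0. Recurrence: v_k = 1 + (v_{k-1} + v_{k+1})/2 for 1 ≤ k ≤ 161. The particular solution to v_k − (v_{k-1} + v_{k+1})/2 = 1 is v_k = −k^2. Adding homogeneous solution A + B k and matching boundaries gives v_k = k (162 − k). Substituting k = 23: v_23 = 23 · 139 = 3197.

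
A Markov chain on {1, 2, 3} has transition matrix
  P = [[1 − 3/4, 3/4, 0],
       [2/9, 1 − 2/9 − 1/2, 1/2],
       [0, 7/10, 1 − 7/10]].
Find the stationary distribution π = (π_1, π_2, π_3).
π = (14/95, 189/380, 27/76)

This is a birth-death chain on three states, which satisfies detailed balance: π_1 · P_{12} = π_2 · P_{21} and π_2 · P_{23} = π_3 · P_{32}.
From π_1 · 3/4 = π_2 · 2/9: π_2/π_1 = (3/4)/(2/9) = 27/8.
From π_2 · 1/2 = π_3 · 7/10: π_3/π_2 = (1/2)/(7/10) = 5/7.
Take π_1 proportional to 1; then unnormalized π = (1, 27/8, 135/56). Normalize by dividing by the sum 95/14:
  π = (14/95, 189/380, 27/76).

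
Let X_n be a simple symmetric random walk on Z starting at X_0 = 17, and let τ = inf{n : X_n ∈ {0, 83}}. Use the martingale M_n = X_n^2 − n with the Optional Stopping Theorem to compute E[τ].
E[τ] = 1122

M_n = X_n^2 − n is a martingale (since E[X_{n+1}^2 | F_n] = X_n^2 + 1). By OST (τ has finite mean in a bounded region), E[M_τ] = E[M_0] = X_0^2 − 0 = 17^2 = 289. Also E[M_τ] = E[X_τ^2] − E[τ]. The walk exits at 0 or 83, with P(hit 83 first) = 17/83, so E[X_τ^2] = 83^2 · 17/83 + 0 = 1411. Thus E[τ] = E[X_τ^2] − E[M_τ] = 1411 − 289 = 1122 = 17(83 − 17) = 1122.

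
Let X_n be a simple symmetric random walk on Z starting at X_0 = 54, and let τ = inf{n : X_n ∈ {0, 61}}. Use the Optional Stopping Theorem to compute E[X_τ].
E[X_τ] = 54

X_n is a martingale and τ is a bounded-mean stopping time (indeed τ is finite a.s. with bounded expectation since the walk is in a bounded region). By the OST, E[X_τ] = E[X_0] = 54. Equivalently: E[X_τ] = 61 · P(hit 61 first) + 0 · P(hit 0 first) = 61 · (54/61) = 54.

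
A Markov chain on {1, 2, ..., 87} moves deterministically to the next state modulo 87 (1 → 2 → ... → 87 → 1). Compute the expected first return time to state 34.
E[T_34 | X_0 = 34] = 87

The chain cycles deterministically, so starting at state 34 it returns in exactly 87 steps. Equivalently, the stationary distribution is uniform π_j = 1/87 for every state j, so by Kac's formula E[T_34] = 1/π_34 = 87.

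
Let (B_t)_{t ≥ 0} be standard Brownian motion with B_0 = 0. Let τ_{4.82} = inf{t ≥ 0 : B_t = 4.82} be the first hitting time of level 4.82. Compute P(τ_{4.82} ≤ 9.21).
P(τ_{4.82} ≤ 9.21) = 2(1 − Φ(4.82/√9.21)) = 2(1 − Φ(1.5882)) ≈ 0.1122

By the reflection principle for standard BM, P(τ_b ≤ t) = 2 · P(B_t ≥ b). Since B_t ~ N(0, t), P(B_t ≥ 4.82) = 1 − Φ(4.82/√t) = 1 − Φ(4.82/√9.21) = 1 − Φ(1.5882) ≈ 0.05612. Doubling: P(τ_{4.82} ≤ 9.21) ≈ 2 · 0.05612 = 0.11224 ≈ 0.1122.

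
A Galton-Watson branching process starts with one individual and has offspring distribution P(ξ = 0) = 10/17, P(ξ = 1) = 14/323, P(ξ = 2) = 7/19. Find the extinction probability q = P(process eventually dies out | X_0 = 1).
q = 1

Mean offspring μ = 0·10/17 + 1·14/323 + 2·7/19 = 252/323 ≤ 1. For μ ≤ 1 with offspring not concentrated at 1, the Galton-Watson process goes extinct almost surely, so q = 1.
(Algebraic check: The pgf is f(s) = 10/17 + 14/323·s + 7/19·s². The extinction probability q is the smallest fixed point of f in [0, 1]. Setting s = f(s):
  7/19·s² + (14/323 − 1)·s + 10/17 = 0
  7/19·s² − (10/17 + 7/19)·s + 10/17 = 0
which factors as (s − 1)·(7/19·s − 10/17) = 0, giving roots s = 1 and s = (10/17)/(7/19) = 190/119. Since 190/119 ≥ 1, the smallest root in [0, 1] is s = 1.)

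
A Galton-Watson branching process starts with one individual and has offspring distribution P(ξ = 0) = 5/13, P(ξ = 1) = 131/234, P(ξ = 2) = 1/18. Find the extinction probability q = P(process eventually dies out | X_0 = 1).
q = 1

Mean offspring μ = 0·5/13 + 1·131/234 + 2·1/18 = 157/234 ≤ 1. For μ ≤ 1 with offspring not concentrated at 1, the Galton-Watson process goes extinct almost surely, so q = 1.
(Algebraic check: The pgf is f(s) = 5/13 + 131/234·s + 1/18·s². The extinction probability q is the smallest fixed point of f in [0, 1]. Setting s = f(s):
  1/18·s² + (131/234 − 1)·s + 5/13 = 0
  1/18·s² − (5/13 + 1/18)·s + 5/13 = 0
which factors as (s − 1)·(1/18·s − 5/13) = 0, giving roots s = 1 and s = (5/13)/(1/18) = 90/13. Since 90/13 ≥ 1, the smallest root in [0, 1] is s = 1.)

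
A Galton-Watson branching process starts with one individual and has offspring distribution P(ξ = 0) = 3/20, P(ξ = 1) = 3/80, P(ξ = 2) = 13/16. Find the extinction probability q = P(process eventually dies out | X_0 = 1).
q = 12/65

The pgf is f(s) = 3/20 + 3/80·s + 13/16·s². The extinction probability q is the smallest fixed point of f in [0, 1]. Setting s = f(s):
  13/16·s² + (3/80 − 1)·s + 3/20 = 0
  13/16·s² − (3/20 + 13/16)·s + 3/20 = 0
which factors as (s − 1)·(13/16·s − 3/20) = 0, giving roots s = 1 and s = (3/20)/(13/16) = 12/65.
Mean offspring μ = 3/80 + 2·13/16 = 133/80 > 1 (supercritical), so q < 1. The extinction probability is the smaller root: q = (3/20)/(13/16) = 12/65.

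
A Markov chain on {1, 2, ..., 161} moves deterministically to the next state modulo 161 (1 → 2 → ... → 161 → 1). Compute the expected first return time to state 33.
E[T_33 | X_0 = 33] = 161

The chain cycles deterministically, so starting at state 33 it returns in exactly 161 steps. Equivalently, the stationary distribution is uniform π_j = 1/161 for every state j, so by Kac's formula E[T_33] = 1/π_33 = 161.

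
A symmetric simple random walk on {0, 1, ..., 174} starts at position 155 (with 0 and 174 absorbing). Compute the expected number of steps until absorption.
E[τ | X_0 = 155] = 2945

Let v_k = E[τ | X_0 = k]. Boundary: v_0 = v_174 = 0. Recurrence: v_k = 1 + (v_{k-1} + v_{k+1})/2 for 1 ≤ k ≤ 173. The particular solution to v_k − (v_{k-1} + v_{k+1})/2 = 1 is v_k = −k^2. Adding homogeneous solution A + B k and matching boundaries gives v_k = k (174 − k). Substituting k = 155: v_155 = 155 · 19 = 2945.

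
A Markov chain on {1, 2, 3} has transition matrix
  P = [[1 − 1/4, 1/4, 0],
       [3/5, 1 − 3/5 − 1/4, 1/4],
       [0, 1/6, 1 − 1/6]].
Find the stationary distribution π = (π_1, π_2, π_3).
π = (24/49, 10/49, 15/49)

This is a birth-death chain on three states, which satisfies detailed balance: π_1 · P_{12} = π_2 · P_{21} and π_2 · P_{23} = π_3 · P_{32}.
From π_1 · 1/4 = π_2 · 3/5: π_2/π_1 = (1/4)/(3/5) = 5/12.
From π_2 · 1/4 = π_3 · 1/6: π_3/π_2 = (1/4)/(1/6) = 3/2.
Take π_1 proportional to 1; then unnormalized π = (1, 5/12, 5/8). Normalize by dividing by the sum 49/24:
  π = (24/49, 10/49, 15/49).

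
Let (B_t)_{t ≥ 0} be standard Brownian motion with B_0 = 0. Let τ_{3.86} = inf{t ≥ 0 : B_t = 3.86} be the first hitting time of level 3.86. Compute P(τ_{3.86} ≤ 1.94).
P(τ_{3.86} ≤ 1.94) = 2(1 − Φ(3.86/√1.94)) = 2(1 − Φ(2.7713)) ≈ 0.0056

By the reflection principle for standard BM, P(τ_b ≤ t) = 2 · P(B_t ≥ b). Since B_t ~ N(0, t), P(B_t ≥ 3.86) = 1 − Φ(3.86/√t) = 1 − Φ(3.86/√1.94) = 1 − Φ(2.7713) ≈ 0.00279. Doubling: P(τ_{3.86} ≤ 1.94) ≈ 2 · 0.00279 = 0.00558 ≈ 0.0056.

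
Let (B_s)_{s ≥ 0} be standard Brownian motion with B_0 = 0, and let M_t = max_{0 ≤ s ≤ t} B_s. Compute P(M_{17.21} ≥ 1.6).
P(M_{17.21} ≥ 1.6) = 2·P(B_{17.21} ≥ 1.6) = 2(1 − Φ(1.6/√17.21)) ≈ 0.6997

By the reflection principle for Brownian motion, P(M_t ≥ a) = 2 · P(B_t ≥ a) for a ≥ 0. Since B_t ~ N(0, t), P(B_t ≥ 1.6) = 1 − Φ(1.6/√t) = 1 − Φ(1.6/√17.21) = 1 − Φ(0.3857). So
  P(M_{17.21} ≥ 1.6) = 2(1 − Φ(0.3857)) ≈ 0.6997.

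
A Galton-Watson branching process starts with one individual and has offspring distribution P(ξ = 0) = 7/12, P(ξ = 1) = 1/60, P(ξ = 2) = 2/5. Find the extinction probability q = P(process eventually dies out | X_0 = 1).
q = 1

Mean offspring μ = 0·7/12 + 1·1/60 + 2·2/5 = 49/60 ≤ 1. For μ ≤ 1 with offspring not concentrated at 1, the Galton-Watson process goes extinct almost surely, so q = 1.
(Algebraic check: The pgf is f(s) = 7/12 + 1/60·s + 2/5·s². The extinction probability q is the smallest fixed point of f in [0, 1]. Setting s = f(s):
  2/5·s² + (1/60 − 1)·s + 7/12 = 0
  2/5·s² − (7/12 + 2/5)·s + 7/12 = 0
which factors as (s − 1)·(2/5·s − 7/12) = 0, giving roots s = 1 and s = (7/12)/(2/5) = 35/24. Since 35/24 ≥ 1, the smallest root in [0, 1] is s = 1.)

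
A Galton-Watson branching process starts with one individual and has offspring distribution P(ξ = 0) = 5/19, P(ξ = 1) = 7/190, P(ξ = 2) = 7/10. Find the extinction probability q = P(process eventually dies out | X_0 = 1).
q = 50/133

The pgf is f(s) = 5/19 + 7/190·s + 7/10·s². The extinction probability q is the smallest fixed point of f in [0, 1]. Setting s = f(s):
  7/10·s² + (7/190 − 1)·s + 5/19 = 0
  7/10·s² − (5/19 + 7/10)·s + 5/19 = 0
which factors as (s − 1)·(7/10·s − 5/19) = 0, giving roots s = 1 and s = (5/19)/(7/10) = 50/133.
Mean offspring μ = 7/190 + 2·7/10 = 273/190 > 1 (supercritical), so q < 1. The extinction probability is the smaller root: q = (5/19)/(7/10) = 50/133.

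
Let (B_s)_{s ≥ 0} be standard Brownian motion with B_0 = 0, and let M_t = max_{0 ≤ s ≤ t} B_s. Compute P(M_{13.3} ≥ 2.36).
P(M_{13.3} ≥ 2.36) = 2·P(B_{13.3} ≥ 2.36) = 2(1 − Φ(2.36/√13.3)) ≈ 0.5176

By the reflection principle for Brownian motion, P(M_t ≥ a) = 2 · P(B_t ≥ a) for a ≥ 0. Since B_t ~ N(0, t), P(B_t ≥ 2.36) = 1 − Φ(2.36/√t) = 1 − Φ(2.36/√13.3) = 1 − Φ(0.6471). So
  P(M_{13.3} ≥ 2.36) = 2(1 − Φ(0.6471)) ≈ 0.5176.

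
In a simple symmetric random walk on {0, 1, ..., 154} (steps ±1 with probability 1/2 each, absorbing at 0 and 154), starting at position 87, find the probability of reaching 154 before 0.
P(hit 154 before 0) = 87/154

Let u_k = P(hit 154 before 0 | start at k). Then u_0 = 0, u_154 = 1, and u_k = u_{k-1}/2 + u_{k+1}/2 for 1 ≤ k ≤ 153. This harmonic recurrence is solved by u_k = k/154, giving u_87 = 87/154.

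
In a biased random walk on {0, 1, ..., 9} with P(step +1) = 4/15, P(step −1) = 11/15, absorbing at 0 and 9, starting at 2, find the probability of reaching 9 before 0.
P(hit 9 before 0) = (1 − (11/4)^2) / (1 − (11/4)^9) = 245760/336812221

Let u_k denote P(reach 9 before 0 | start at k). Boundary: u_0 = 0, u_9 = 1. Recurrence: u_k = 4/15·u_{k+1} + 11/15·u_{k-1} for 1 ≤ k ≤ 8. Try u_k = A + B·r^k with r = q/p = (11/15)/(4/15) = 11/4. Substitution satisfies the recurrence; boundary conditions give:
  u_k = (1 − r^k) / (1 − r^N) = (1 − (11/4)^2) / (1 − (11/4)^9) = 245760/336812221.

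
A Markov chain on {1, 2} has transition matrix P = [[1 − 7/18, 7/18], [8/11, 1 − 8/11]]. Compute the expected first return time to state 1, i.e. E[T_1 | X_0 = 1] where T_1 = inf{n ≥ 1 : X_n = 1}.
E[T_1 | X_0 = 1] = 1/π_1 = 221/144

For an irreducible recurrent Markov chain with stationary distribution π, E[T_i | X_0 = i] = 1/π_i (Kac's formula). Here π_1 = (8/11)/(7/18 + 8/11) = (8/11)/(221/198) = 144/221, so E[T_1 | X_0 = 1] = 1/π_1 = (7/18 + 8/11)/(8/11) = (221/198)/(8/11) = 221/144.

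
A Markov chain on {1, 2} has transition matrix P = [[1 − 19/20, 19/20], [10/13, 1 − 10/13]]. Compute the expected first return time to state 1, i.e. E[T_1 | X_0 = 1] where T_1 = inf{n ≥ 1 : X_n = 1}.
E[T_1 | X_0 = 1] = 1/π_1 = 447/200

For an irreducible recurrent Markov chain with stationary distribution π, E[T_i | X_0 = i] = 1/π_i (Kac's formula). Here π_1 = (10/13)/(19/20 + 10/13) = (10/13)/(447/260) = 200/447, so E[T_1 | X_0 = 1] = 1/π_1 = (19/20 + 10/13)/(10/13) = (447/260)/(10/13) = 447/200.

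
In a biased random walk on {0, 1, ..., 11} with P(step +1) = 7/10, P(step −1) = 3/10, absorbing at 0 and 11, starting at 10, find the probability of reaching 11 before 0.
P(hit 11 before 0) = (1 − (3/7)^10) / (1 − (3/7)^11) = 494228350/494287399

Let u_k denote P(reach 11 before 0 | start at k). Boundary: u_0 = 0, u_11 = 1. Recurrence: u_k = 7/10·u_{k+1} + 3/10·u_{k-1} for 1 ≤ k ≤ 10. Try u_k = A + B·r^k with r = q/p = (3/10)/(7/10) = 3/7. Substitution satisfies the recurrence; boundary conditions give:
  u_k = (1 − r^k) / (1 − r^N) = (1 − (3/7)^10) / (1 − (3/7)^11) = 494228350/494287399.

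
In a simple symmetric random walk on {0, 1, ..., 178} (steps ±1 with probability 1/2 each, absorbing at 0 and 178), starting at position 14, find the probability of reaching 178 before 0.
P(hit 178 before 0) = 14/178 = 7/89

Let u_k = P(hit 178 before 0 | start at k). Then u_0 = 0, u_178 = 1, and u_k = u_{k-1}/2 + u_{k+1}/2 for 1 ≤ k ≤ 177. This harmonic recurrence is solved by u_k = k/178, giving u_14 = 14/178 = 7/89.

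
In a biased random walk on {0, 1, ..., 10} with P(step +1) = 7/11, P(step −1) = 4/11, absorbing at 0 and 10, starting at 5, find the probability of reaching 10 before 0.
P(hit 10 before 0) = (1 − (4/7)^5) / (1 − (4/7)^10) = 16807/17831

Let u_k denote P(reach 10 before 0 | start at k). Boundary: u_0 = 0, u_10 = 1. Recurrence: u_k = 7/11·u_{k+1} + 4/11·u_{k-1} for 1 ≤ k ≤ 9. Try u_k = A + B·r^k with r = q/p = (4/11)/(7/11) = 4/7. Substitution satisfies the recurrence; boundary conditions give:
  u_k = (1 − r^k) / (1 − r^N) = (1 − (4/7)^5) / (1 − (4/7)^10) = 16807/17831.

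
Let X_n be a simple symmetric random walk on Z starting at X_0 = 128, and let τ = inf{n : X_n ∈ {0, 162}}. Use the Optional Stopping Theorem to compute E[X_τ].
E[X_τ] = 128

X_n is a martingale and τ is a bounded-mean stopping time (indeed τ is finite a.s. with bounded expectation since the walk is in a bounded region). By the OST, E[X_τ] = E[X_0] = 128. Equivalently: E[X_τ] = 162 · P(hit 162 first) + 0 · P(hit 0 first) = 162 · (128/162) = 128.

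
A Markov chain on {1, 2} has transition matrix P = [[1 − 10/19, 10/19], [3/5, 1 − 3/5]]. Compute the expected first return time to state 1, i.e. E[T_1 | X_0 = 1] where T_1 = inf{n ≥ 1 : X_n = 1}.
E[T_1 | X_0 = 1] = 1/π_1 = 107/57

For an irreducible recurrent Markov chain with stationary distribution π, E[T_i | X_0 = i] = 1/π_i (Kac's formula). Here π_1 = (3/5)/(10/19 + 3/5) = (3/5)/(107/95) = 57/107, so E[T_1 | X_0 = 1] = 1/π_1 = (10/19 + 3/5)/(3/5) = (107/95)/(3/5) = 107/57.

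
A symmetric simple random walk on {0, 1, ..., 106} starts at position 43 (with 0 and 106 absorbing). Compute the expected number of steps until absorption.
E[τ | X_0 = 43] = 2709

Let v_k = E[τ | X_0 = k]. Boundary: v_0 = v_106 = 0. Recurrence: v_k = 1 + (v_{k-1} + v_{k+1})/2 for 1 ≤ k ≤ 105. The particular solution to v_k − (v_{k-1} + v_{k+1})/2 = 1 is v_k = −k^2. Adding homogeneous solution A + B k and matching boundaries gives v_k = k (106 − k). Substituting k = 43: v_43 = 43 · 63 = 2709.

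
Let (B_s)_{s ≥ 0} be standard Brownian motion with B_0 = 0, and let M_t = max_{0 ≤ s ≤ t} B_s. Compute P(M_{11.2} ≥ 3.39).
P(M_{11.2} ≥ 3.39) = 2·P(B_{11.2} ≥ 3.39) = 2(1 − Φ(3.39/√11.2)) ≈ 0.3111

By the reflection principle for Brownian motion, P(M_t ≥ a) = 2 · P(B_t ≥ a) for a ≥ 0. Since B_t ~ N(0, t), P(B_t ≥ 3.39) = 1 − Φ(3.39/√t) = 1 − Φ(3.39/√11.2) = 1 − Φ(1.0130). So
  P(M_{11.2} ≥ 3.39) = 2(1 − Φ(1.0130)) ≈ 0.3111.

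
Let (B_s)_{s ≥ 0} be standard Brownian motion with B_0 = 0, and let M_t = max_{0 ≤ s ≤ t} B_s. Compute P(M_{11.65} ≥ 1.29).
P(M_{11.65} ≥ 1.29) = 2·P(B_{11.65} ≥ 1.29) = 2(1 − Φ(1.29/√11.65)) ≈ 0.7055

By the reflection principle for Brownian motion, P(M_t ≥ a) = 2 · P(B_t ≥ a) for a ≥ 0. Since B_t ~ N(0, t), P(B_t ≥ 1.29) = 1 − Φ(1.29/√t) = 1 − Φ(1.29/√11.65) = 1 − Φ(0.3779). So
  P(M_{11.65} ≥ 1.29) = 2(1 − Φ(0.3779)) ≈ 0.7055.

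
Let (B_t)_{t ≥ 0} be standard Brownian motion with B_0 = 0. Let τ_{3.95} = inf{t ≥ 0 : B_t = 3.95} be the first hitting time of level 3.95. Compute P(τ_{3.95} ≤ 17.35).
P(τ_{3.95} ≤ 17.35) = 2(1 − Φ(3.95/√17.35)) = 2(1 − Φ(0.9483)) ≈ 0.3430

By the reflection principle for standard BM, P(τ_b ≤ t) = 2 · P(B_t ≥ b). Since B_t ~ N(0, t), P(B_t ≥ 3.95) = 1 − Φ(3.95/√t) = 1 − Φ(3.95/√17.35) = 1 − Φ(0.9483) ≈ 0.17149. Doubling: P(τ_{3.95} ≤ 17.35) ≈ 2 · 0.17149 = 0.34298 ≈ 0.3430.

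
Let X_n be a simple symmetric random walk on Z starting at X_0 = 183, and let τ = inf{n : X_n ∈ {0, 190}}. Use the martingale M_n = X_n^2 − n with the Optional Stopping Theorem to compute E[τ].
E[τ] = 1281

M_n = X_n^2 − n is a martingale (since E[X_{n+1}^2 | F_n] = X_n^2 + 1). By OST (τ has finite mean in a bounded region), E[M_τ] = E[M_0] = X_0^2 − 0 = 183^2 = 33489. Also E[M_τ] = E[X_τ^2] − E[τ]. The walk exits at 0 or 190, with P(hit 190 first) = 183/190, so E[X_τ^2] = 190^2 · 183/190 + 0 = 34770. Thus E[τ] = E[X_τ^2] − E[M_τ] = 34770 − 33489 = 1281 = 183(190 − 183) = 1281.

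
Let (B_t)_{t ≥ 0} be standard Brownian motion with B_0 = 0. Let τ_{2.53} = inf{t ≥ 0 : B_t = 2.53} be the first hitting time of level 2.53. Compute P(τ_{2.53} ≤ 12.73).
P(τ_{2.53} ≤ 12.73) = 2(1 − Φ(2.53/√12.73)) = 2(1 − Φ(0.7091)) ≈ 0.4783

By the reflection principle for standard BM, P(τ_b ≤ t) = 2 · P(B_t ≥ b). Since B_t ~ N(0, t), P(B_t ≥ 2.53) = 1 − Φ(2.53/√t) = 1 − Φ(2.53/√12.73) = 1 − Φ(0.7091) ≈ 0.23913. Doubling: P(τ_{2.53} ≤ 12.73) ≈ 2 · 0.23913 = 0.47826 ≈ 0.4783.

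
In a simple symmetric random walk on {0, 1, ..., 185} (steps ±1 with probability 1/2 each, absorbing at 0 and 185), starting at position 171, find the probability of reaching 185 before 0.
P(hit 185 before 0) = 171/185

Let u_k = P(hit 185 before 0 | start at k). Then u_0 = 0, u_185 = 1, and u_k = u_{k-1}/2 + u_{k+1}/2 for 1 ≤ k ≤ 184. This harmonic recurrence is solved by u_k = k/185, giving u_171 = 171/185.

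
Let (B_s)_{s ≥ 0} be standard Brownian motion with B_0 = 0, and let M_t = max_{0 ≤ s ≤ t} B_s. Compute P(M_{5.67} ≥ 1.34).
P(M_{5.67} ≥ 1.34) = 2·P(B_{5.67} ≥ 1.34) = 2(1 − Φ(1.34/√5.67)) ≈ 0.5736

By the reflection principle for Brownian motion, P(M_t ≥ a) = 2 · P(B_t ≥ a) for a ≥ 0. Since B_t ~ N(0, t), P(B_t ≥ 1.34) = 1 − Φ(1.34/√t) = 1 − Φ(1.34/√5.67) = 1 − Φ(0.5627). So
  P(M_{5.67} ≥ 1.34) = 2(1 − Φ(0.5627)) ≈ 0.5736.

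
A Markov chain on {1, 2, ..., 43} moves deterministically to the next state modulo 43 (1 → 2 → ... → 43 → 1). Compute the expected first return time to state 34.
E[T_34 | X_0 = 34] = 43

The chain cycles deterministically, so starting at state 34 it returns in exactly 43 steps. Equivalently, the stationary distribution is uniform π_j = 1/43 for every state j, so by Kac's formula E[T_34] = 1/π_34 = 43.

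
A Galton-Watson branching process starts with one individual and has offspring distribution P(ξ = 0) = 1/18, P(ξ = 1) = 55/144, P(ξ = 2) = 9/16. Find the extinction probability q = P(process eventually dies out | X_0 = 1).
q = 8/81

The pgf is f(s) = 1/18 + 55/144·s + 9/16·s². The extinction probability q is the smallest fixed point of f in [0, 1]. Setting s = f(s):
  9/16·s² + (55/144 − 1)·s + 1/18 = 0
  9/16·s² − (1/18 + 9/16)·s + 1/18 = 0
which factors as (s − 1)·(9/16·s − 1/18) = 0, giving roots s = 1 and s = (1/18)/(9/16) = 8/81.
Mean offspring μ = 55/144 + 2·9/16 = 217/144 > 1 (supercritical), so q < 1. The extinction probability is the smaller root: q = (1/18)/(9/16) = 8/81.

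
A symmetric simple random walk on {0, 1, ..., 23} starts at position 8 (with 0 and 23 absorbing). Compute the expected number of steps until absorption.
E[τ | X_0 = 8] = 120

Let v_k = E[τ | X_0 = k]. Boundary: v_0 = v_23 = 0. Recurrence: v_k = 1 + (v_{k-1} + v_{k+1})/2 for 1 ≤ k ≤ 22. The particular solution to v_k − (v_{k-1} + v_{k+1})/2 = 1 is v_k = −k^2. Adding homogeneous solution A + B k and matching boundaries gives v_k = k (23 − k). Substituting k = 8: v_8 = 8 · 15 = 120.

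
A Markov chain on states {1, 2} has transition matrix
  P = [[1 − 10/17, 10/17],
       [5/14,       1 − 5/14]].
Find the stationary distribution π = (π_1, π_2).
π_1 = 17/45, π_2 = 28/45

Solve πP = π with π_1 + π_2 = 1. From πP = π: π_1 · (1 − 10/17) + π_2 · 5/14 = π_1 ⇒ π_2 · 5/14 = π_1 · 10/17 ⇒ π_2/π_1 = (10/17)/(5/14) = 28/17. Together with π_1 + π_2 = 1:
  π_1 = (5/14)/(10/17 + 5/14) = (5/14)/(225/238) = 17/45,
  π_2 = (10/17)/(10/17 + 5/14) = (10/17)/(225/238) = 28/45.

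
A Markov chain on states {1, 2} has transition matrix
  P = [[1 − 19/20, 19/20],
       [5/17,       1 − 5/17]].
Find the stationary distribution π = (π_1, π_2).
π_1 = 100/423, π_2 = 323/423

Solve πP = π with π_1 + π_2 = 1. From πP = π: π_1 · (1 − 19/20) + π_2 · 5/17 = π_1 ⇒ π_2 · 5/17 = π_1 · 19/20 ⇒ π_2/π_1 = (19/20)/(5/17) = 323/100. Together with π_1 + π_2 = 1:
  π_1 = (5/17)/(19/20 + 5/17) = (5/17)/(423/340) = 100/423,
  π_2 = (19/20)/(19/20 + 5/17) = (19/20)/(423/340) = 323/423.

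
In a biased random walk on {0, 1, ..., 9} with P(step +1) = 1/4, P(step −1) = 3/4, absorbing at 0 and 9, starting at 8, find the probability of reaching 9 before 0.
P(hit 9 before 0) = (1 − (3)^8) / (1 − (3)^9) = 3280/9841

Let u_k denote P(reach 9 before 0 | start at k). Boundary: u_0 = 0, u_9 = 1. Recurrence: u_k = 1/4·u_{k+1} + 3/4·u_{k-1} for 1 ≤ k ≤ 8. Try u_k = A + B·r^k with r = q/p = (3/4)/(1/4) = 3. Substitution satisfies the recurrence; boundary conditions give:
  u_k = (1 − r^k) / (1 − r^N) = (1 − (3)^8) / (1 − (3)^9) = 3280/9841.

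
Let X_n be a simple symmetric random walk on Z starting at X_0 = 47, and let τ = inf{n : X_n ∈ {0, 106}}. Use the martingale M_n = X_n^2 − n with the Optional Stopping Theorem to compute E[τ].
E[τ] = 2773

M_n = X_n^2 − n is a martingale (since E[X_{n+1}^2 | F_n] = X_n^2 + 1). By OST (τ has finite mean in a bounded region), E[M_τ] = E[M_0] = X_0^2 − 0 = 47^2 = 2209. Also E[M_τ] = E[X_τ^2] − E[τ]. The walk exits at 0 or 106, with P(hit 106 first) = 47/106, so E[X_τ^2] = 106^2 · 47/106 + 0 = 4982. Thus E[τ] = E[X_τ^2] − E[M_τ] = 4982 − 2209 = 2773 = 47(106 − 47) = 2773.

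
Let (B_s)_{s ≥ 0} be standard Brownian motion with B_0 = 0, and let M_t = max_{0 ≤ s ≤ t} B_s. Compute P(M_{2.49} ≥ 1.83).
P(M_{2.49} ≥ 1.83) = 2·P(B_{2.49} ≥ 1.83) = 2(1 − Φ(1.83/√2.49)) ≈ 0.2462

By the reflection principle for Brownian motion, P(M_t ≥ a) = 2 · P(B_t ≥ a) for a ≥ 0. Since B_t ~ N(0, t), P(B_t ≥ 1.83) = 1 − Φ(1.83/√t) = 1 − Φ(1.83/√2.49) = 1 − Φ(1.1597). So
  P(M_{2.49} ≥ 1.83) = 2(1 − Φ(1.1597)) ≈ 0.2462.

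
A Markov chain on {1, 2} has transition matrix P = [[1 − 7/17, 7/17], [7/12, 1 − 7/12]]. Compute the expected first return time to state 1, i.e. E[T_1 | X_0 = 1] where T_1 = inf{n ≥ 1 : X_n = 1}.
E[T_1 | X_0 = 1] = 1/π_1 = 29/17

For an irreducible recurrent Markov chain with stationary distribution π, E[T_i | X_0 = i] = 1/π_i (Kac's formula). Here π_1 = (7/12)/(7/17 + 7/12) = (7/12)/(203/204) = 17/29, so E[T_1 | X_0 = 1] = 1/π_1 = (7/17 + 7/12)/(7/12) = (203/204)/(7/12) = 29/17.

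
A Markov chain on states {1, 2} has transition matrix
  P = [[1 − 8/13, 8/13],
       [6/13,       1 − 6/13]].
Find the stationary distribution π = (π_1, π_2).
π_1 = 3/7, π_2 = 4/7

Solve πP = π with π_1 + π_2 = 1. From πP = π: π_1 · (1 − 8/13) + π_2 · 6/13 = π_1 ⇒ π_2 · 6/13 = π_1 · 8/13 ⇒ π_2/π_1 = (8/13)/(6/13) = 4/3. Together with π_1 + π_2 = 1:
  π_1 = (6/13)/(8/13 + 6/13) = (6/13)/(14/13) = 3/7,
  π_2 = (8/13)/(8/13 + 6/13) = (8/13)/(14/13) = 4/7.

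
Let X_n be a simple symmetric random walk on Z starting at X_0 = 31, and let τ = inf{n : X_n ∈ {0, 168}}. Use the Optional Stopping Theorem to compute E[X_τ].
E[X_τ] = 31

X_n is a martingale and τ is a bounded-mean stopping time (indeed τ is finite a.s. with bounded expectation since the walk is in a bounded region). By the OST, E[X_τ] = E[X_0] = 31. Equivalently: E[X_τ] = 168 · P(hit 168 first) + 0 · P(hit 0 first) = 168 · (31/168) = 31.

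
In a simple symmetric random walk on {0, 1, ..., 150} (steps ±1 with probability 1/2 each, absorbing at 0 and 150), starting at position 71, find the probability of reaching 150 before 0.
P(hit 150 before 0) = 71/150

Let u_k = P(hit 150 before 0 | start at k). Then u_0 = 0, u_150 = 1, and u_k = u_{k-1}/2 + u_{k+1}/2 for 1 ≤ k ≤ 149. This harmonic recurrence is solved by u_k = k/150, giving u_71 = 71/150.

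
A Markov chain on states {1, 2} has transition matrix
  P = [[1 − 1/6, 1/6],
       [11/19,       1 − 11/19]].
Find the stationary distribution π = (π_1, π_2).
π_1 = 66/85, π_2 = 19/85

Solve πP = π with π_1 + π_2 = 1. From πP = π: π_1 · (1 − 1/6) + π_2 · 11/19 = π_1 ⇒ π_2 · 11/19 = π_1 · 1/6 ⇒ π_2/π_1 = (1/6)/(11/19) = 19/66. Together with π_1 + π_2 = 1:
  π_1 = (11/19)/(1/6 + 11/19) = (11/19)/(85/114) = 66/85,
  π_2 = (1/6)/(1/6 + 11/19) = (1/6)/(85/114) = 19/85.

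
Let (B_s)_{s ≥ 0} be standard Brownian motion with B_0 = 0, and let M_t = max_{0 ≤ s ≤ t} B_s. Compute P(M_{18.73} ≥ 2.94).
P(M_{18.73} ≥ 2.94) = 2·P(B_{18.73} ≥ 2.94) = 2(1 − Φ(2.94/√18.73)) ≈ 0.4969

By the reflection principle for Brownian motion, P(M_t ≥ a) = 2 · P(B_t ≥ a) for a ≥ 0. Since B_t ~ N(0, t), P(B_t ≥ 2.94) = 1 − Φ(2.94/√t) = 1 − Φ(2.94/√18.73) = 1 − Φ(0.6793). So
  P(M_{18.73} ≥ 2.94) = 2(1 − Φ(0.6793)) ≈ 0.4969.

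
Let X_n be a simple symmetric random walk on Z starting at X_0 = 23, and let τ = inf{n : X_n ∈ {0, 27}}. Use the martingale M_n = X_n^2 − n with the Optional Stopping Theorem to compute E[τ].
E[τ] = 92

M_n = X_n^2 − n is a martingale (since E[X_{n+1}^2 | F_n] = X_n^2 + 1). By OST (τ has finite mean in a bounded region), E[M_τ] = E[M_0] = X_0^2 − 0 = 23^2 = 529. Also E[M_τ] = E[X_τ^2] − E[τ]. The walk exits at 0 or 27, with P(hit 27 first) = 23/27, so E[X_τ^2] = 27^2 · 23/27 + 0 = 621. Thus E[τ] = E[X_τ^2] − E[M_τ] = 621 − 529 = 92 = 23(27 − 23) = 92.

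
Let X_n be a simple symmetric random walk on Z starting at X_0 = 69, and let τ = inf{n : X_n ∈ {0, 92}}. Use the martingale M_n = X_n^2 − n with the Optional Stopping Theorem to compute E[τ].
E[τ] = 1587

M_n = X_n^2 − n is a martingale (since E[X_{n+1}^2 | F_n] = X_n^2 + 1). By OST (τ has finite mean in a bounded region), E[M_τ] = E[M_0] = X_0^2 − 0 = 69^2 = 4761. Also E[M_τ] = E[X_τ^2] − E[τ]. The walk exits at 0 or 92, with P(hit 92 first) = 69/92, so E[X_τ^2] = 92^2 · 69/92 + 0 = 6348. Thus E[τ] = E[X_τ^2] − E[M_τ] = 6348 − 4761 = 1587 = 69(92 − 69) = 1587.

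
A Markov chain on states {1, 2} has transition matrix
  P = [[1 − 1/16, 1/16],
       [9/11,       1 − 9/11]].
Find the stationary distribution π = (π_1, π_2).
π_1 = 144/155, π_2 = 11/155

Solve πP = π with π_1 + π_2 = 1. From πP = π: π_1 · (1 − 1/16) + π_2 · 9/11 = π_1 ⇒ π_2 · 9/11 = π_1 · 1/16 ⇒ π_2/π_1 = (1/16)/(9/11) = 11/144. Together with π_1 + π_2 = 1:
  π_1 = (9/11)/(1/16 + 9/11) = (9/11)/(155/176) = 144/155,
  π_2 = (1/16)/(1/16 + 9/11) = (1/16)/(155/176) = 11/155.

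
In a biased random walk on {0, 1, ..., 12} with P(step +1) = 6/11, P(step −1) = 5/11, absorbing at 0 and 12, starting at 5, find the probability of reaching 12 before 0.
P(hit 12 before 0) = (1 − (5/6)^5) / (1 − (5/6)^12) = 1301982336/1932641711

Let u_k denote P(reach 12 before 0 | start at k). Boundary: u_0 = 0, u_12 = 1. Recurrence: u_k = 6/11·u_{k+1} + 5/11·u_{k-1} for 1 ≤ k ≤ 11. Try u_k = A + B·r^k with r = q/p = (5/11)/(6/11) = 5/6. Substitution satisfies the recurrence; boundary conditions give:
  u_k = (1 − r^k) / (1 − r^N) = (1 − (5/6)^5) / (1 − (5/6)^12) = 1301982336/1932641711.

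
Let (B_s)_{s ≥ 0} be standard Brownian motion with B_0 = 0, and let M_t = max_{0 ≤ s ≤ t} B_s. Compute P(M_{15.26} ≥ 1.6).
P(M_{15.26} ≥ 1.6) = 2·P(B_{15.26} ≥ 1.6) = 2(1 − Φ(1.6/√15.26)) ≈ 0.6821

By the reflection principle for Brownian motion, P(M_t ≥ a) = 2 · P(B_t ≥ a) for a ≥ 0. Since B_t ~ N(0, t), P(B_t ≥ 1.6) = 1 − Φ(1.6/√t) = 1 − Φ(1.6/√15.26) = 1 − Φ(0.4096). So
  P(M_{15.26} ≥ 1.6) = 2(1 − Φ(0.4096)) ≈ 0.6821.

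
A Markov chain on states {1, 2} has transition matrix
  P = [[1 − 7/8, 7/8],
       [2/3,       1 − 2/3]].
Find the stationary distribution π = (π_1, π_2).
π_1 = 16/37, π_2 = 21/37

Solve πP = π with π_1 + π_2 = 1. From πP = π: π_1 · (1 − 7/8) + π_2 · 2/3 = π_1 ⇒ π_2 · 2/3 = π_1 · 7/8 ⇒ π_2/π_1 = (7/8)/(2/3) = 21/16. Together with π_1 + π_2 = 1:
  π_1 = (2/3)/(7/8 + 2/3) = (2/3)/(37/24) = 16/37,
  π_2 = (7/8)/(7/8 + 2/3) = (7/8)/(37/24) = 21/37.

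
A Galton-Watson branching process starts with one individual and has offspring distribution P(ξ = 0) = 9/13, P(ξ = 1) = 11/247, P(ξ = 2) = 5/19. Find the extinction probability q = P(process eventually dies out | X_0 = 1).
q = 1

Mean offspring μ = 0·9/13 + 1·11/247 + 2·5/19 = 141/247 ≤ 1. For μ ≤ 1 with offspring not concentrated at 1, the Galton-Watson process goes extinct almost surely, so q = 1.
(Algebraic check: The pgf is f(s) = 9/13 + 11/247·s + 5/19·s². The extinction probability q is the smallest fixed point of f in [0, 1]. Setting s = f(s):
  5/19·s² + (11/247 − 1)·s + 9/13 = 0
  5/19·s² − (9/13 + 5/19)·s + 9/13 = 0
which factors as (s − 1)·(5/19·s − 9/13) = 0, giving roots s = 1 and s = (9/13)/(5/19) = 171/65. Since 171/65 ≥ 1, the smallest root in [0, 1] is s = 1.)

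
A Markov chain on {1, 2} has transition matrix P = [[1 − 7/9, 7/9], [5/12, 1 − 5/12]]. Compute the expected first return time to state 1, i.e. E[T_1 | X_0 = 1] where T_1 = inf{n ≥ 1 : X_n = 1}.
E[T_1 | X_0 = 1] = 1/π_1 = 43/15

For an irreducible recurrent Markov chain with stationary distribution π, E[T_i | X_0 = i] = 1/π_i (Kac's formula). Here π_1 = (5/12)/(7/9 + 5/12) = (5/12)/(43/36) = 15/43, so E[T_1 | X_0 = 1] = 1/π_1 = (7/9 + 5/12)/(5/12) = (43/36)/(5/12) = 43/15.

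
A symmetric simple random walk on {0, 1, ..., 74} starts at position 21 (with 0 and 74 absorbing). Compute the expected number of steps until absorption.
E[τ | X_0 = 21] = 1113

Let v_k = E[τ | X_0 = k]. Boundary: v_0 = v_74 = 0. Recurrence: v_k = 1 + (v_{k-1} + v_{k+1})/2 for 1 ≤ k ≤ 73. The particular solution to v_k − (v_{k-1} + v_{k+1})/2 = 1 is v_k = −k^2. Adding homogeneous solution A + B k and matching boundaries gives v_k = k (74 − k). Substituting k = 21: v_21 = 21 · 53 = 1113.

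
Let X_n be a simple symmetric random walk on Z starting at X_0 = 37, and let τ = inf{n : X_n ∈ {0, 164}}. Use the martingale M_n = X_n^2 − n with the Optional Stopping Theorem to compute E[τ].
E[τ] = 4699

M_n = X_n^2 − n is a martingale (since E[X_{n+1}^2 | F_n] = X_n^2 + 1). By OST (τ has finite mean in a bounded region), E[M_τ] = E[M_0] = X_0^2 − 0 = 37^2 = 1369. Also E[M_τ] = E[X_τ^2] − E[τ]. The walk exits at 0 or 164, with P(hit 164 first) = 37/164, so E[X_τ^2] = 164^2 · 37/164 + 0 = 6068. Thus E[τ] = E[X_τ^2] − E[M_τ] = 6068 − 1369 = 4699 = 37(164 − 37) = 4699.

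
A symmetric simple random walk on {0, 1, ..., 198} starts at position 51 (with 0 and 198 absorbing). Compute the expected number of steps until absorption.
E[τ | X_0 = 51] = 7497

Let v_k = E[τ | X_0 = k]. Boundary: v_0 = v_198 = 0. Recurrence: v_k = 1 + (v_{k-1} + v_{k+1})/2 for 1 ≤ k ≤ 197. The particular solution to v_k − (v_{k-1} + v_{k+1})/2 = 1 is v_k = −k^2. Adding homogeneous solution A + B k and matching boundaries gives v_k = k (198 − k). Substituting k = 51: v_51 = 51 · 147 = 7497.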